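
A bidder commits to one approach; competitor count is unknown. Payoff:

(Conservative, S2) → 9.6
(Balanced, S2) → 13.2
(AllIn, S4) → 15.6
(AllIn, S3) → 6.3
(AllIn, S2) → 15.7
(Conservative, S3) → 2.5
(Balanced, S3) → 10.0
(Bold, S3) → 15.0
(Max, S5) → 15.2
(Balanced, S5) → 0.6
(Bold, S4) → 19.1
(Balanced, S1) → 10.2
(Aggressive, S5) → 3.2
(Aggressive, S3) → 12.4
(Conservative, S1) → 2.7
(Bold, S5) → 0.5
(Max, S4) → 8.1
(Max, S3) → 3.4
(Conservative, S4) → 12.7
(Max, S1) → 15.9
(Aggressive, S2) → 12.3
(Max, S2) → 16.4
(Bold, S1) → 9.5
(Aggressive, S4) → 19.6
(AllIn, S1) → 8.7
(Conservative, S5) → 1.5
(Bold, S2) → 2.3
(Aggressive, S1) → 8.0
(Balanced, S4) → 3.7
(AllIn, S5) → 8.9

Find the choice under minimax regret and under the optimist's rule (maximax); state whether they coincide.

minimax regret → AllIn; maximax → Aggressive (disagree)

Column bests: S1=15.9, S2=16.4, S3=15.0, S4=19.6, S5=15.2.
Conservative regrets: 13.2, 6.8, 12.5, 6.9, 13.7 → max 13.7
Balanced regrets: 5.7, 3.2, 5.0, 15.9, 14.6 → max 15.9
Aggressive regrets: 7.9, 4.1, 2.6, 0.0, 12.0 → max 12.0
Bold regrets: 6.4, 14.1, 0.0, 0.5, 14.7 → max 14.7
AllIn regrets: 7.2, 0.7, 8.7, 4.0, 6.3 → max 8.7
Max regrets: 0.0, 0.0, 11.6, 11.5, 0.0 → max 11.6
Smallest max regret = 8.7 → AllIn.
Row maxima: Conservative=12.7, Balanced=13.2, Aggressive=19.6, Bold=19.1, AllIn=15.7, Max=16.4
Best best-case = 19.6 → Aggressive.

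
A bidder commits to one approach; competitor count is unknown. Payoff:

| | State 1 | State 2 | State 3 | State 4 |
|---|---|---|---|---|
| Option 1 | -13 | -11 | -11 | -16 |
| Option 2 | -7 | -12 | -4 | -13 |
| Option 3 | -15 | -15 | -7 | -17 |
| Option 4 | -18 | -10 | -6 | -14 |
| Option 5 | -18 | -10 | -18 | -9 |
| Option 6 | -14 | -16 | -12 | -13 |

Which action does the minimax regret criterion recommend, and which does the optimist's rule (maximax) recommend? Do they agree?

minimax regret → Option 2; maximax → Option 2 (agree)

Column bests: State 1=-7, State 2=-10, State 3=-4, State 4=-9.
Option 1 regrets: 6, 1, 7, 7 → max 7
Option 2 regrets: 0, 2, 0, 4 → max 4
Option 3 regrets: 8, 5, 3, 8 → max 8
Option 4 regrets: 11, 0, 2, 5 → max 11
Option 5 regrets: 11, 0, 14, 0 → max 14
Option 6 regrets: 7, 6, 8, 4 → max 8
Smallest max regret = 4 → Option 2.
Row maxima: Option 1=-11, Option 2=-4, Option 3=-7, Option 4=-6, Option 5=-9, Option 6=-12
Best best-case = -4 → Option 2.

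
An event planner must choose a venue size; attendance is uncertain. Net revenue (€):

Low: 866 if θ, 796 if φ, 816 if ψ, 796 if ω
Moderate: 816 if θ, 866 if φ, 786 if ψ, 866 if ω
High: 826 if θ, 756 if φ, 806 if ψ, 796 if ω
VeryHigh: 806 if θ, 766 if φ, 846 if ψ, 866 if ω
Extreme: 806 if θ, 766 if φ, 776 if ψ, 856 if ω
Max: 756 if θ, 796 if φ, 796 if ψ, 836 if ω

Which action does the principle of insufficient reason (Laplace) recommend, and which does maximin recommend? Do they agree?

Row averages: Low=818.5, Moderate=833.5, High=796, VeryHigh=821, Extreme=801, Max=796
Highest average = 833.5 → Moderate.
Row minima: Low=796, Moderate=786, High=756, VeryHigh=766, Extreme=766, Max=756
Best worst-case = 796 → Low.

laplace → Moderate; maximin → Low (disagree)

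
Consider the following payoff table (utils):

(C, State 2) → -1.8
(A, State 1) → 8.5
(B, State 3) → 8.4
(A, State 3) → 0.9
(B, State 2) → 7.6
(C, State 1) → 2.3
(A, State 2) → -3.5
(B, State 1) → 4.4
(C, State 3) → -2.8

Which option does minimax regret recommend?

B

Column bests: State 1=8.5, State 2=7.6, State 3=8.4.
A regrets: 0.0, 11.1, 7.5 → max 11.1
B regrets: 4.1, 0.0, 0.0 → max 4.1
C regrets: 6.2, 9.4, 11.2 → max 11.2
Smallest max regret = 4.1 → B.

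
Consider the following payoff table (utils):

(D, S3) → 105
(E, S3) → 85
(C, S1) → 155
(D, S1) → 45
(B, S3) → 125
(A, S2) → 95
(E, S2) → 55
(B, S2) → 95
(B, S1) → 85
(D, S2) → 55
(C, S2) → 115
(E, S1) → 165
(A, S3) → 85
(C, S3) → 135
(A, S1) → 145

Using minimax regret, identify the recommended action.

C

Column bests: S1=165, S2=115, S3=135.
A regrets: 20, 20, 50 → max 50
B regrets: 80, 20, 10 → max 80
C regrets: 10, 0, 0 → max 10
D regrets: 120, 60, 30 → max 120
E regrets: 0, 60, 50 → max 60
Smallest max regret = 10 → C.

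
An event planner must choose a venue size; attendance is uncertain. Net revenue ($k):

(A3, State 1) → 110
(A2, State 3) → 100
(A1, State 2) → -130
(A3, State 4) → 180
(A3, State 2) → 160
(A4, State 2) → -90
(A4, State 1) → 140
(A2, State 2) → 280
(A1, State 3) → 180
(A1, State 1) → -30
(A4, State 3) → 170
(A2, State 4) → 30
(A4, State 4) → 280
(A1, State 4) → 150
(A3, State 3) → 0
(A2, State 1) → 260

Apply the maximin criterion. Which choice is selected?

A2

Row minima: A1=-130, A2=30, A3=0, A4=-90
Best worst-case = 30 → A2.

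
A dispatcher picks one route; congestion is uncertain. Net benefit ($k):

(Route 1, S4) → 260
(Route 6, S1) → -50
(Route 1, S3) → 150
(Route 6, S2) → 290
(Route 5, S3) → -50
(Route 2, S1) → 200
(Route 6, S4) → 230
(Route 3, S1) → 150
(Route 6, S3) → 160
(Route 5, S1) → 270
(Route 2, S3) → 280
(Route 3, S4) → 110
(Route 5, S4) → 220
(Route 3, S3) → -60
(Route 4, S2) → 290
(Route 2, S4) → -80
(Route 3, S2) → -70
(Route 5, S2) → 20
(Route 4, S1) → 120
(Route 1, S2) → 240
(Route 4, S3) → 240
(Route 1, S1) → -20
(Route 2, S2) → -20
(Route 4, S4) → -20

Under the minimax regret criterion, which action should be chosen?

Column bests: S1=270, S2=290, S3=280, S4=260.
Route 1 regrets: 290, 50, 130, 0 → max 290
Route 2 regrets: 70, 310, 0, 340 → max 340
Route 3 regrets: 120, 360, 340, 150 → max 360
Route 4 regrets: 150, 0, 40, 280 → max 280
Route 5 regrets: 0, 270, 330, 40 → max 330
Route 6 regrets: 320, 0, 120, 30 → max 320
Smallest max regret = 280 → Route 4.

Route 4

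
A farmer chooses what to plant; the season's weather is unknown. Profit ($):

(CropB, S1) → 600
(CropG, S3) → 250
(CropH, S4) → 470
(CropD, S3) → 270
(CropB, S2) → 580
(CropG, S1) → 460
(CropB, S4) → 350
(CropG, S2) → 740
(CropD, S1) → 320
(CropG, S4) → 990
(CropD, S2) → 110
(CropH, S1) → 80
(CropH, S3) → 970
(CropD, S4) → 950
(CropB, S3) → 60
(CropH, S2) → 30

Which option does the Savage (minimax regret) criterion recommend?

CropD

Column bests: S1=600, S2=740, S3=970, S4=990.
CropH regrets: 520, 710, 0, 520 → max 710
CropG regrets: 140, 0, 720, 0 → max 720
CropD regrets: 280, 630, 700, 40 → max 700
CropB regrets: 0, 160, 910, 640 → max 910
Smallest max regret = 700 → CropD.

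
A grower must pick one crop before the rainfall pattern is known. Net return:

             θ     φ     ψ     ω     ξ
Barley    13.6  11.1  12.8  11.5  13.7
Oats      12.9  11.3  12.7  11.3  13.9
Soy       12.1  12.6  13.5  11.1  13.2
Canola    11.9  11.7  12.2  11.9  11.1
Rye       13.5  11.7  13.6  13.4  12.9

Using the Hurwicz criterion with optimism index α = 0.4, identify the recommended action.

Rye

Barley: 0.4·13.7 + 0.6·11.1 = 12.14
Oats: 0.4·13.9 + 0.6·11.3 = 12.34
Soy: 0.4·13.5 + 0.6·11.1 = 12.06
Canola: 0.4·12.2 + 0.6·11.1 = 11.54
Rye: 0.4·13.6 + 0.6·11.7 = 12.46
Highest Hurwicz score = 12.46 → Rye.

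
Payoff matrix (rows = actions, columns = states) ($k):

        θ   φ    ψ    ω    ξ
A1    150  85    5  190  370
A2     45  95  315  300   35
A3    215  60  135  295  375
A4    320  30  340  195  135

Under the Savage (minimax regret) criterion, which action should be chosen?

Column bests: θ=320, φ=95, ψ=340, ω=300, ξ=375.
A1 regrets: 170, 10, 335, 110, 5 → max 335
A2 regrets: 275, 0, 25, 0, 340 → max 340
A3 regrets: 105, 35, 205, 5, 0 → max 205
A4 regrets: 0, 65, 0, 105, 240 → max 240
Smallest max regret = 205 → A3.

A3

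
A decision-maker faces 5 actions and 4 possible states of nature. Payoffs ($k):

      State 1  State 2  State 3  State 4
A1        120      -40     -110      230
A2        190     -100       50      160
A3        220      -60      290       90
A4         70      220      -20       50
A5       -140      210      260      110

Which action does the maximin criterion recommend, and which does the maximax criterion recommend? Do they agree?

maximin → A4; maximax → A3 (disagree)

Row minima: A1=-110, A2=-100, A3=-60, A4=-20, A5=-140
Best worst-case = -20 → A4.
Row maxima: A1=230, A2=190, A3=290, A4=220, A5=260
Best best-case = 290 → A3.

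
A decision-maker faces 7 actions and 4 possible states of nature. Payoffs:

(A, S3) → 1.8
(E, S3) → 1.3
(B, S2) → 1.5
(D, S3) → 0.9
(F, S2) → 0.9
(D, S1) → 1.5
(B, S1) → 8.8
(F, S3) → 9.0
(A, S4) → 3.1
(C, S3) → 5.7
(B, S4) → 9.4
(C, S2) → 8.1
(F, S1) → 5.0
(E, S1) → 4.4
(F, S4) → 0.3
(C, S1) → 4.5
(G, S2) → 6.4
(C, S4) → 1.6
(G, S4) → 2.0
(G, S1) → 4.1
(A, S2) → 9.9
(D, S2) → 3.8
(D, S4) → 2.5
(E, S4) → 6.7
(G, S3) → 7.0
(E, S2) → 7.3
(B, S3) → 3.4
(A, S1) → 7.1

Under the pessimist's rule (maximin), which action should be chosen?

Row minima: A=1.8, B=1.5, C=1.6, D=0.9, E=1.3, F=0.3, G=2.0
Best worst-case = 2.0 → G.

G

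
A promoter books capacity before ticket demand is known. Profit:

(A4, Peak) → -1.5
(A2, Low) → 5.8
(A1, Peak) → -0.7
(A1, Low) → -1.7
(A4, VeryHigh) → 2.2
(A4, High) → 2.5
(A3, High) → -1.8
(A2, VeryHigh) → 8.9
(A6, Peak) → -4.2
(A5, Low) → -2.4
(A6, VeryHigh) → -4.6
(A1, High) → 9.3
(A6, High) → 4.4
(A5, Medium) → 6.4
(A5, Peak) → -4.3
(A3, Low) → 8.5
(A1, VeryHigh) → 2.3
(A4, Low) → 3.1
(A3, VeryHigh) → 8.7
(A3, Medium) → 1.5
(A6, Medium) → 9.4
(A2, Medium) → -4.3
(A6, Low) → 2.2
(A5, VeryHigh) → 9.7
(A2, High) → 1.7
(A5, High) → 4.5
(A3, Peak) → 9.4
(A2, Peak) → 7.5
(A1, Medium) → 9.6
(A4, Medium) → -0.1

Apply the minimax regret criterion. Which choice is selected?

A1

Column bests: Low=8.5, Medium=9.6, High=9.3, VeryHigh=9.7, Peak=9.4.
A1 regrets: 10.2, 0.0, 0.0, 7.4, 10.1 → max 10.2
A2 regrets: 2.7, 13.9, 7.6, 0.8, 1.9 → max 13.9
A3 regrets: 0.0, 8.1, 11.1, 1.0, 0.0 → max 11.1
A4 regrets: 5.4, 9.7, 6.8, 7.5, 10.9 → max 10.9
A5 regrets: 10.9, 3.2, 4.8, 0.0, 13.7 → max 13.7
A6 regrets: 6.3, 0.2, 4.9, 14.3, 13.6 → max 14.3
Smallest max regret = 10.2 → A1.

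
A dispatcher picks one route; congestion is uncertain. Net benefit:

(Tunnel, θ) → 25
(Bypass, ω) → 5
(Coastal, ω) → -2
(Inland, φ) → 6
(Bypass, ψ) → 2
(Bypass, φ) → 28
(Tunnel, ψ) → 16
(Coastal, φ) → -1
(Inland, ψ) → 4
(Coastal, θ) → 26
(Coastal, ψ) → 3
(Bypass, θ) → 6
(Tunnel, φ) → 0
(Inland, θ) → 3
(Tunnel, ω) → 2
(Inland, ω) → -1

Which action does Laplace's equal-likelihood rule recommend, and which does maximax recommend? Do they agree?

Row averages: Bypass=10.25, Coastal=6.5, Inland=3, Tunnel=10.75
Highest average = 10.75 → Tunnel.
Row maxima: Bypass=28, Coastal=26, Inland=6, Tunnel=25
Best best-case = 28 → Bypass.

laplace → Tunnel; maximax → Bypass (disagree)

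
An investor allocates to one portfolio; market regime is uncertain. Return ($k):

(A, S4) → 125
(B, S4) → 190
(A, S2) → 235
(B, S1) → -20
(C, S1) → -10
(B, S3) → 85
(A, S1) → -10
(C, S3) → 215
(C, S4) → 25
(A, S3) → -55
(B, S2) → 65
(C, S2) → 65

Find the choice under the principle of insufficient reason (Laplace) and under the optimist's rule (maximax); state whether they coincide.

laplace → B; maximax → A (disagree)

Row averages: A=73.75, B=80, C=73.75
Highest average = 80 → B.
Row maxima: A=235, B=190, C=215
Best best-case = 235 → A.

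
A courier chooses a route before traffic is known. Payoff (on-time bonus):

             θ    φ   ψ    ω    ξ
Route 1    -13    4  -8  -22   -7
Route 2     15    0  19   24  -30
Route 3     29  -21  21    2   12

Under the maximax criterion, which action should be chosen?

Row maxima: Route 1=4, Route 2=24, Route 3=29
Best best-case = 29 → Route 3.

Route 3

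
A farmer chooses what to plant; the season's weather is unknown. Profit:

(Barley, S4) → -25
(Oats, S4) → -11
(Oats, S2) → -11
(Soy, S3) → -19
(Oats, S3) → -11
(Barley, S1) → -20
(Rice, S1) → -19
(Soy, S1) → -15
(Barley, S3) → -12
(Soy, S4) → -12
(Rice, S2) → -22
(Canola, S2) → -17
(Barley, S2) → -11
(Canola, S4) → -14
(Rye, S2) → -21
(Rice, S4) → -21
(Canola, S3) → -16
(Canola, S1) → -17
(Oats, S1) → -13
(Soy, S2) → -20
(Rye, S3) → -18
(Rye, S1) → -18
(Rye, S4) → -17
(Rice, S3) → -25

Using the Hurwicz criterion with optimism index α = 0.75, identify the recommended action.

Oats

Barley: 0.75·(-11) + 0.25·(-25) = -14.5
Oats: 0.75·(-11) + 0.25·(-13) = -11.5
Rye: 0.75·(-17) + 0.25·(-21) = -18
Canola: 0.75·(-14) + 0.25·(-17) = -14.75
Soy: 0.75·(-12) + 0.25·(-20) = -14
Rice: 0.75·(-19) + 0.25·(-25) = -20.5
Highest Hurwicz score = -11.5 → Oats.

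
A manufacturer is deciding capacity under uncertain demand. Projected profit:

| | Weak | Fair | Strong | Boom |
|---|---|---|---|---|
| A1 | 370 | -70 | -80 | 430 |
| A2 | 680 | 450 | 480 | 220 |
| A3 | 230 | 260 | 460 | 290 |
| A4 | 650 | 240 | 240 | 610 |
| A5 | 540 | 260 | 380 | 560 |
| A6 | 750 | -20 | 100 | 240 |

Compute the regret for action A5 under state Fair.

190

Best payoff under Fair is 450.
Regret = 450 − 260 = 190.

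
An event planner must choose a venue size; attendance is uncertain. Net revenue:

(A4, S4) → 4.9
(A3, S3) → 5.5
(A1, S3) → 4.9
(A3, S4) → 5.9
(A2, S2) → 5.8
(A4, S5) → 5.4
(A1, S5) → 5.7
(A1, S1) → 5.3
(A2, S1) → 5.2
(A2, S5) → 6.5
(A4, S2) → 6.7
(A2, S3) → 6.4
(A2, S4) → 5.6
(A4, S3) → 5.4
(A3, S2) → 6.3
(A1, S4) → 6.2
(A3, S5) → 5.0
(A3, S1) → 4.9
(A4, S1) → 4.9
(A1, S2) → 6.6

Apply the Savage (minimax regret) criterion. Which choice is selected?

A2

Column bests: S1=5.3, S2=6.7, S3=6.4, S4=6.2, S5=6.5.
A1 regrets: 0.0, 0.1, 1.5, 0.0, 0.8 → max 1.5
A2 regrets: 0.1, 0.9, 0.0, 0.6, 0.0 → max 0.9
A3 regrets: 0.4, 0.4, 0.9, 0.3, 1.5 → max 1.5
A4 regrets: 0.4, 0.0, 1.0, 1.3, 1.1 → max 1.3
Smallest max regret = 0.9 → A2.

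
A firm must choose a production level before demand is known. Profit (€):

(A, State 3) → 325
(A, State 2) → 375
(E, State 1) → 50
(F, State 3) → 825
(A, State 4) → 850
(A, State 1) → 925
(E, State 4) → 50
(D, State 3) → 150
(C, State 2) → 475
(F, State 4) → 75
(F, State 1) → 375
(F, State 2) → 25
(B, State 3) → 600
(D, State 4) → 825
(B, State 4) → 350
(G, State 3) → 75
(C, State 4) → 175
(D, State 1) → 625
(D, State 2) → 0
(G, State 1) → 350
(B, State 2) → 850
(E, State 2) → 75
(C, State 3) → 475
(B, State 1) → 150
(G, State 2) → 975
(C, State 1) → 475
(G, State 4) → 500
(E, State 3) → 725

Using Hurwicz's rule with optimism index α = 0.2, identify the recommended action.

A

A: 0.2·925 + 0.8·325 = 445
B: 0.2·850 + 0.8·150 = 290
C: 0.2·475 + 0.8·175 = 235
D: 0.2·825 + 0.8·0 = 165
E: 0.2·725 + 0.8·50 = 185
F: 0.2·825 + 0.8·25 = 185
G: 0.2·975 + 0.8·75 = 255
Highest Hurwicz score = 445 → A.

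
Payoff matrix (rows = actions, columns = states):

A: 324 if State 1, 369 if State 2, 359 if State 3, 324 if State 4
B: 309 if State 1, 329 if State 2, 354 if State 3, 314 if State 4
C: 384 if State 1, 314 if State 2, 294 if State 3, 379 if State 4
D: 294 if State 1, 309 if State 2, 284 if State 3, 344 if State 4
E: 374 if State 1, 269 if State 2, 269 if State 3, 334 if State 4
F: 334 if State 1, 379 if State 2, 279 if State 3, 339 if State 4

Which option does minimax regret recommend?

Column bests: State 1=384, State 2=379, State 3=359, State 4=379.
A regrets: 60, 10, 0, 55 → max 60
B regrets: 75, 50, 5, 65 → max 75
C regrets: 0, 65, 65, 0 → max 65
D regrets: 90, 70, 75, 35 → max 90
E regrets: 10, 110, 90, 45 → max 110
F regrets: 50, 0, 80, 40 → max 80
Smallest max regret = 60 → A.

A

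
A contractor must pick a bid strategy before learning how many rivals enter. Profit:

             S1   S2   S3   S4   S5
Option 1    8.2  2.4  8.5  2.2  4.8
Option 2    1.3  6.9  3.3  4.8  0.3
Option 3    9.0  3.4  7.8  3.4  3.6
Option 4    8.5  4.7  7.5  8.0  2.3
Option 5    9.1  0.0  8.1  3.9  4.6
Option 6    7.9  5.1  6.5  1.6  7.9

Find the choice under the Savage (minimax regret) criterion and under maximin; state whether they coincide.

Column bests: S1=9.1, S2=6.9, S3=8.5, S4=8.0, S5=7.9.
Option 1 regrets: 0.9, 4.5, 0.0, 5.8, 3.1 → max 5.8
Option 2 regrets: 7.8, 0.0, 5.2, 3.2, 7.6 → max 7.8
Option 3 regrets: 0.1, 3.5, 0.7, 4.6, 4.3 → max 4.6
Option 4 regrets: 0.6, 2.2, 1.0, 0.0, 5.6 → max 5.6
Option 5 regrets: 0.0, 6.9, 0.4, 4.1, 3.3 → max 6.9
Option 6 regrets: 1.2, 1.8, 2.0, 6.4, 0.0 → max 6.4
Smallest max regret = 4.6 → Option 3.
Row minima: Option 1=2.2, Option 2=0.3, Option 3=3.4, Option 4=2.3, Option 5=0.0, Option 6=1.6
Best worst-case = 3.4 → Option 3.

minimax regret → Option 3; maximin → Option 3 (agree)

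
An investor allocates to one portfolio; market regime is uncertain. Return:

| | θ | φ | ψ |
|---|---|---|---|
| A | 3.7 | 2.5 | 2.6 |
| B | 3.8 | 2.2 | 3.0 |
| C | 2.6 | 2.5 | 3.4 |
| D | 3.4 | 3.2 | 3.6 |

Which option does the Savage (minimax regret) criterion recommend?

D

Column bests: θ=3.8, φ=3.2, ψ=3.6.
A regrets: 0.1, 0.7, 1.0 → max 1.0
B regrets: 0.0, 1.0, 0.6 → max 1.0
C regrets: 1.2, 0.7, 0.2 → max 1.2
D regrets: 0.4, 0.0, 0.0 → max 0.4
Smallest max regret = 0.4 → D.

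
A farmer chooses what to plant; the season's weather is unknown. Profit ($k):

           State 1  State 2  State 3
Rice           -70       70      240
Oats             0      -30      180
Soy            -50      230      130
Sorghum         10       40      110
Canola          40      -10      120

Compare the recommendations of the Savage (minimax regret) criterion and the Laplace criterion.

Column bests: State 1=40, State 2=230, State 3=240.
Rice regrets: 110, 160, 0 → max 160
Oats regrets: 40, 260, 60 → max 260
Soy regrets: 90, 0, 110 → max 110
Sorghum regrets: 30, 190, 130 → max 190
Canola regrets: 0, 240, 120 → max 240
Smallest max regret = 110 → Soy.
Row averages: Rice=80, Oats=50, Soy=310/3, Sorghum=160/3, Canola=50
Highest average = 310/3 → Soy.

minimax regret → Soy; laplace → Soy (agree)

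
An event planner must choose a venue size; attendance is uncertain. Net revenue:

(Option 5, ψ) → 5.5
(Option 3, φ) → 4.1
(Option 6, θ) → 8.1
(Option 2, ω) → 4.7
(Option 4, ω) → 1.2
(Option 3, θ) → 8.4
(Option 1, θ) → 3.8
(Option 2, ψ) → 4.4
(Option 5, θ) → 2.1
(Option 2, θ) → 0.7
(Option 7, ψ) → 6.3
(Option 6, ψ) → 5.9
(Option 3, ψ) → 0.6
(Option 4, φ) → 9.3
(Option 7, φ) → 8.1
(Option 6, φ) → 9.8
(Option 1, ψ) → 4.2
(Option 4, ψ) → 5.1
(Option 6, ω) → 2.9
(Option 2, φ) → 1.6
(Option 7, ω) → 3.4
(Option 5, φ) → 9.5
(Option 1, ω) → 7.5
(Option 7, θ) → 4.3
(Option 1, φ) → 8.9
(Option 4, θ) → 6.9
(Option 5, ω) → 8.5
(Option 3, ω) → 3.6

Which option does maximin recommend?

Row minima: Option 1=3.8, Option 2=0.7, Option 3=0.6, Option 4=1.2, Option 5=2.1, Option 6=2.9, Option 7=3.4
Best worst-case = 3.8 → Option 1.

Option 1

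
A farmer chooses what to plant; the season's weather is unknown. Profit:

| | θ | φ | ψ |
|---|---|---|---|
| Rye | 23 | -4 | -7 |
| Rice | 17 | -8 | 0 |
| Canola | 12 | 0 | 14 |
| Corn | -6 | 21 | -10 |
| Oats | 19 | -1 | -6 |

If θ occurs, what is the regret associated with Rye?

0

Best payoff under θ is 23.
Regret = 23 − 23 = 0.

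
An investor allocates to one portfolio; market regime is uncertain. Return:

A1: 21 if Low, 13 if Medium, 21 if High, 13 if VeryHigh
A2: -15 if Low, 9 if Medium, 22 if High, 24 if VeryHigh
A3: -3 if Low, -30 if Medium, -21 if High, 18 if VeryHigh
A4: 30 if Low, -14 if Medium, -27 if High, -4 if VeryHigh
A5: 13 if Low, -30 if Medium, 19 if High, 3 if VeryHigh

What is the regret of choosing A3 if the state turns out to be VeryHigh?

Best payoff under VeryHigh is 24.
Regret = 24 − 18 = 6.

6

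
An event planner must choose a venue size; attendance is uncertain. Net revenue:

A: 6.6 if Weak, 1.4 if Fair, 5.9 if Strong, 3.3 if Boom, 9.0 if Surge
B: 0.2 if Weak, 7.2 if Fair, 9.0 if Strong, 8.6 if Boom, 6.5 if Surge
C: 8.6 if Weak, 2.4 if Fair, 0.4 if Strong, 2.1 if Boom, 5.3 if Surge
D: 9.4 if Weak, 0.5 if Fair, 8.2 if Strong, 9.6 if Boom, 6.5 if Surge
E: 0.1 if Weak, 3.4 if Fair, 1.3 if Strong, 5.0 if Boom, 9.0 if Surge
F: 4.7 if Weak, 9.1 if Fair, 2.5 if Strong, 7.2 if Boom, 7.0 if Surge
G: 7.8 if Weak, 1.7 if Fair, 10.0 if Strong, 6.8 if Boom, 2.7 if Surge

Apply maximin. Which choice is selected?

F

Row minima: A=1.4, B=0.2, C=0.4, D=0.5, E=0.1, F=2.5, G=1.7
Best worst-case = 2.5 → F.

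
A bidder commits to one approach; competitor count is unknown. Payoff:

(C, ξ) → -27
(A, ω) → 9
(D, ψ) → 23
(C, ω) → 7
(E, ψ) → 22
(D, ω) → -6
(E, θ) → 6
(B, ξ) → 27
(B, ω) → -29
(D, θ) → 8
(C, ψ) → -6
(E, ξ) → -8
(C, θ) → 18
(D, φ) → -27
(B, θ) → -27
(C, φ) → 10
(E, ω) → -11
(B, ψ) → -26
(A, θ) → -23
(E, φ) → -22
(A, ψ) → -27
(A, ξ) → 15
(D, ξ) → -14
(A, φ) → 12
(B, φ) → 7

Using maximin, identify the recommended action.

E

Row minima: A=-27, B=-29, C=-27, D=-27, E=-22
Best worst-case = -22 → E.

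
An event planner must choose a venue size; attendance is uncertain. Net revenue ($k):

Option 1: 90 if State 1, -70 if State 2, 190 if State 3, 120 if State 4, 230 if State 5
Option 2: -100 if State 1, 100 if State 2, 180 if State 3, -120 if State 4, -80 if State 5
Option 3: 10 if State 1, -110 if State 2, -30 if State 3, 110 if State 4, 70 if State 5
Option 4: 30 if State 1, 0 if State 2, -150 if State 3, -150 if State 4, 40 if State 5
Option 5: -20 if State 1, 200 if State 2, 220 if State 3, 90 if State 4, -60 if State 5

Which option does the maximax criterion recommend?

Row maxima: Option 1=230, Option 2=180, Option 3=110, Option 4=40, Option 5=220
Best best-case = 230 → Option 1.

Option 1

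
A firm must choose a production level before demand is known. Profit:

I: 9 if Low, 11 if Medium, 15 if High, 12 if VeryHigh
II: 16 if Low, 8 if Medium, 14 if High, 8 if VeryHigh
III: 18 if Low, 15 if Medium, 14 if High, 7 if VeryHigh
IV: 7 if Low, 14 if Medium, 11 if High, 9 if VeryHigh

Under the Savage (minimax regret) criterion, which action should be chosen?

Column bests: Low=18, Medium=15, High=15, VeryHigh=12.
I regrets: 9, 4, 0, 0 → max 9
II regrets: 2, 7, 1, 4 → max 7
III regrets: 0, 0, 1, 5 → max 5
IV regrets: 11, 1, 4, 3 → max 11
Smallest max regret = 5 → III.

III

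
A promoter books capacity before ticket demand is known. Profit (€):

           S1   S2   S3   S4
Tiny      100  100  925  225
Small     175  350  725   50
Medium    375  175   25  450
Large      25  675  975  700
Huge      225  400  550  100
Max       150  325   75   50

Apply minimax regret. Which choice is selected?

Column bests: S1=375, S2=675, S3=975, S4=700.
Tiny regrets: 275, 575, 50, 475 → max 575
Small regrets: 200, 325, 250, 650 → max 650
Medium regrets: 0, 500, 950, 250 → max 950
Large regrets: 350, 0, 0, 0 → max 350
Huge regrets: 150, 275, 425, 600 → max 600
Max regrets: 225, 350, 900, 650 → max 900
Smallest max regret = 350 → Large.

Large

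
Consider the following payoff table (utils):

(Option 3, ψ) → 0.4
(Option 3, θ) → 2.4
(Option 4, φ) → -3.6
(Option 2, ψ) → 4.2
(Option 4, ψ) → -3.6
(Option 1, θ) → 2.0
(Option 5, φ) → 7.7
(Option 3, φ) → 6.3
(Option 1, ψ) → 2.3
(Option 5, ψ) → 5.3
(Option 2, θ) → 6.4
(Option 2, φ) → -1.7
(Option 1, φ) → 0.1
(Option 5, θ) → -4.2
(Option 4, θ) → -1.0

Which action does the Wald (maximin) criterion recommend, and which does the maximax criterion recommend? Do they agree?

maximin → Option 3; maximax → Option 5 (disagree)

Row minima: Option 1=0.1, Option 2=-1.7, Option 3=0.4, Option 4=-3.6, Option 5=-4.2
Best worst-case = 0.4 → Option 3.
Row maxima: Option 1=2.3, Option 2=6.4, Option 3=6.3, Option 4=-1.0, Option 5=7.7
Best best-case = 7.7 → Option 5.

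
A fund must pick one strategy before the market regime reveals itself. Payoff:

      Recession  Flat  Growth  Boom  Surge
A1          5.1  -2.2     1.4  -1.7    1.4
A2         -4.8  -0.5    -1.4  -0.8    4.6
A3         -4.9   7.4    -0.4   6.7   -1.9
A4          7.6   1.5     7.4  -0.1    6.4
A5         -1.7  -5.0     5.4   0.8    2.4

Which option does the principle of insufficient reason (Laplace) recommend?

A4

Row averages: A1=0.8, A2=-0.58, A3=1.38, A4=4.56, A5=0.38
Highest average = 4.56 → A4.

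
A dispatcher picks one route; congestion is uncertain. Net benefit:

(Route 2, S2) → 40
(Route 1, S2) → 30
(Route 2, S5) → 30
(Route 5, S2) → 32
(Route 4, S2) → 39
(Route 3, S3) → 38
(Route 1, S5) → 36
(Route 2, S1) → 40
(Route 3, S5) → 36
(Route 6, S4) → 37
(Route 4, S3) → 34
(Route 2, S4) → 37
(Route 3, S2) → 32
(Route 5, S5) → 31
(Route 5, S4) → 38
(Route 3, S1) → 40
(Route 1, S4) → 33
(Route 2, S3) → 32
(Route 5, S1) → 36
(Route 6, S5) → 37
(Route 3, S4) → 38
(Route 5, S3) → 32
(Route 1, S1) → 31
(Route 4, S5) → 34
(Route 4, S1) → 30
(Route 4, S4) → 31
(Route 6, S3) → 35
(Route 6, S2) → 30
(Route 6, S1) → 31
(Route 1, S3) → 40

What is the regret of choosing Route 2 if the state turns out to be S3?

Best payoff under S3 is 40.
Regret = 40 − 32 = 8.

8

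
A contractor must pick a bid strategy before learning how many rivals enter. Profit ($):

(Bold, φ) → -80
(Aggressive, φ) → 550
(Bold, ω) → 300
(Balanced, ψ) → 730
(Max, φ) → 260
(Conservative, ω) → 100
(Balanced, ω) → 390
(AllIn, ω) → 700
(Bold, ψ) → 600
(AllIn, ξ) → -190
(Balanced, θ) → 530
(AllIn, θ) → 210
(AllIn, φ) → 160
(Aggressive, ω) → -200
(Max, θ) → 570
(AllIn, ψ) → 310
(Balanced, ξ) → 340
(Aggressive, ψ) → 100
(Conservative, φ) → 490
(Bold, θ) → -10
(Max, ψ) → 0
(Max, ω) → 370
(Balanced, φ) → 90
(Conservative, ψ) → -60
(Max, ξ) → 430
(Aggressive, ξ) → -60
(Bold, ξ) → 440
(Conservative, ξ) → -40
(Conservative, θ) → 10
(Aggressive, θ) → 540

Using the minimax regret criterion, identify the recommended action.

Balanced

Column bests: θ=570, φ=550, ψ=730, ω=700, ξ=440.
Conservative regrets: 560, 60, 790, 600, 480 → max 790
Balanced regrets: 40, 460, 0, 310, 100 → max 460
Aggressive regrets: 30, 0, 630, 900, 500 → max 900
Bold regrets: 580, 630, 130, 400, 0 → max 630
AllIn regrets: 360, 390, 420, 0, 630 → max 630
Max regrets: 0, 290, 730, 330, 10 → max 730
Smallest max regret = 460 → Balanced.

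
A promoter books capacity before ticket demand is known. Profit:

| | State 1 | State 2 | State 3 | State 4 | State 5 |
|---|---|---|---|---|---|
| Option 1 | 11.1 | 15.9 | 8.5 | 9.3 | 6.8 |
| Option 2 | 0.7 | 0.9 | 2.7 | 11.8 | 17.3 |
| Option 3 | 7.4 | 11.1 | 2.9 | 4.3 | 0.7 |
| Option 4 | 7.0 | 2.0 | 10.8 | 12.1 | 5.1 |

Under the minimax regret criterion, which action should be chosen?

Column bests: State 1=11.1, State 2=15.9, State 3=10.8, State 4=12.1, State 5=17.3.
Option 1 regrets: 0.0, 0.0, 2.3, 2.8, 10.5 → max 10.5
Option 2 regrets: 10.4, 15.0, 8.1, 0.3, 0.0 → max 15.0
Option 3 regrets: 3.7, 4.8, 7.9, 7.8, 16.6 → max 16.6
Option 4 regrets: 4.1, 13.9, 0.0, 0.0, 12.2 → max 13.9
Smallest max regret = 10.5 → Option 1.

Option 1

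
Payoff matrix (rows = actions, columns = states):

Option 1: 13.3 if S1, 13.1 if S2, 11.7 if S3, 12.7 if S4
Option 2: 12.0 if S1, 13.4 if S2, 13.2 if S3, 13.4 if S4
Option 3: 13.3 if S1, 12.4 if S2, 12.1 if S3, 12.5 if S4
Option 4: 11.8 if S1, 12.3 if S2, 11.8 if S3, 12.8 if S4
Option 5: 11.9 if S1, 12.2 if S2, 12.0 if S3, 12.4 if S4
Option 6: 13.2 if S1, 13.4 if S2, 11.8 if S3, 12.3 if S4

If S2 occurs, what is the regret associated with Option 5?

1.2

Best payoff under S2 is 13.4.
Regret = 13.4 − 12.2 = 1.2.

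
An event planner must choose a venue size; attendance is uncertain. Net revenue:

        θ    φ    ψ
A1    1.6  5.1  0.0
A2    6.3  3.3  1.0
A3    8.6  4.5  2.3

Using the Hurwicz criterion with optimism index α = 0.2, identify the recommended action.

A3

A1: 0.2·5.1 + 0.8·0.0 = 1.02
A2: 0.2·6.3 + 0.8·1.0 = 2.06
A3: 0.2·8.6 + 0.8·2.3 = 3.56
Highest Hurwicz score = 3.56 → A3.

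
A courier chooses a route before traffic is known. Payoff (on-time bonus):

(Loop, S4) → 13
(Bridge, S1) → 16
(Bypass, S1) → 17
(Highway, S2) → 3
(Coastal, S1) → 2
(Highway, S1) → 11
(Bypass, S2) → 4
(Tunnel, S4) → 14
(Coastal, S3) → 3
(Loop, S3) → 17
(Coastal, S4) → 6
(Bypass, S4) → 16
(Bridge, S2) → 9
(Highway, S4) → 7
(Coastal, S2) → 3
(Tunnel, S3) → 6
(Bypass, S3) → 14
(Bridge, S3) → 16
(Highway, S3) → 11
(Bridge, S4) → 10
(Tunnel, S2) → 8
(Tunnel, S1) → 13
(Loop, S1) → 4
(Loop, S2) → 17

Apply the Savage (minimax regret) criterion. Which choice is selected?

Column bests: S1=17, S2=17, S3=17, S4=16.
Loop regrets: 13, 0, 0, 3 → max 13
Tunnel regrets: 4, 9, 11, 2 → max 11
Highway regrets: 6, 14, 6, 9 → max 14
Bridge regrets: 1, 8, 1, 6 → max 8
Bypass regrets: 0, 13, 3, 0 → max 13
Coastal regrets: 15, 14, 14, 10 → max 15
Smallest max regret = 8 → Bridge.

Bridge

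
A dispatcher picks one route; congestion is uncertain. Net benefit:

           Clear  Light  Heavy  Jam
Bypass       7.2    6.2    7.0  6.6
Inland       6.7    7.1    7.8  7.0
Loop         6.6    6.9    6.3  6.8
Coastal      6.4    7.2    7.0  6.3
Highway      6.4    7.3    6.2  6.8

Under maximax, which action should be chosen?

Inland

Row maxima: Bypass=7.2, Inland=7.8, Loop=6.9, Coastal=7.2, Highway=7.3
Best best-case = 7.8 → Inland.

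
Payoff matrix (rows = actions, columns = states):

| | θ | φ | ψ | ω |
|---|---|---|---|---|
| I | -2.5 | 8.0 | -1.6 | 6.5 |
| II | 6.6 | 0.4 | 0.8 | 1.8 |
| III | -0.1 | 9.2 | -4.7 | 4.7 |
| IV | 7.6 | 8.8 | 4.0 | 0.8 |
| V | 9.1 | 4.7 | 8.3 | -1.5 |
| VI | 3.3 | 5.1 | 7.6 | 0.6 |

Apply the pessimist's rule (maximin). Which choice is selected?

IV

Row minima: I=-2.5, II=0.4, III=-4.7, IV=0.8, V=-1.5, VI=0.6
Best worst-case = 0.8 → IV.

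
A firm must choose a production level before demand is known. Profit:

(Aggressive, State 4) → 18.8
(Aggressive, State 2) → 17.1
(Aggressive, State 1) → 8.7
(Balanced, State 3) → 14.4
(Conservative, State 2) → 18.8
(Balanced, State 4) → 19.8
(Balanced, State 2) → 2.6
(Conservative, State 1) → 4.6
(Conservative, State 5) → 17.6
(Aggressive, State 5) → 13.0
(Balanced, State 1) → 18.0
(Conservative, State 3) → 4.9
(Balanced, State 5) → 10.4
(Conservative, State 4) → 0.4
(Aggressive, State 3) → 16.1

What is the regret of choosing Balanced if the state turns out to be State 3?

Best payoff under State 3 is 16.1.
Regret = 16.1 − 14.4 = 1.7.

1.7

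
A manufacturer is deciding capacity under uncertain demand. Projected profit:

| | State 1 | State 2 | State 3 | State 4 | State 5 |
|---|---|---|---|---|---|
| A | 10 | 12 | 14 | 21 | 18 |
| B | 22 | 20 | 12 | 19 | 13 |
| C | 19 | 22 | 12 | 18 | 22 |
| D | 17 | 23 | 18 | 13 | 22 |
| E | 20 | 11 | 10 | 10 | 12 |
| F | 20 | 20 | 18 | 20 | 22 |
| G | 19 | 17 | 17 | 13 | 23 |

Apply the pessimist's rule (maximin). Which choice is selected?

Row minima: A=10, B=12, C=12, D=13, E=10, F=18, G=13
Best worst-case = 18 → F.

F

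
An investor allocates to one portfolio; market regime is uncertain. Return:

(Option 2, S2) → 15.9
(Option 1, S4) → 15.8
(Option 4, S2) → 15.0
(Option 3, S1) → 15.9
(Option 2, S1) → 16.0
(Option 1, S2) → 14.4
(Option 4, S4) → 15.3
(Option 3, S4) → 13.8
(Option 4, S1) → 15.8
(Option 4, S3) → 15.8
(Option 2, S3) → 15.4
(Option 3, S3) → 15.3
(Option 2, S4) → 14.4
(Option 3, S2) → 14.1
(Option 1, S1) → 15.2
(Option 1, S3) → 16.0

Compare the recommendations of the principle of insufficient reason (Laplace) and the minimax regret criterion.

Row averages: Option 1=15.35, Option 2=15.425, Option 3=14.775, Option 4=15.475
Highest average = 15.475 → Option 4.
Column bests: S1=16.0, S2=15.9, S3=16.0, S4=15.8.
Option 1 regrets: 0.8, 1.5, 0.0, 0.0 → max 1.5
Option 2 regrets: 0.0, 0.0, 0.6, 1.4 → max 1.4
Option 3 regrets: 0.1, 1.8, 0.7, 2.0 → max 2.0
Option 4 regrets: 0.2, 0.9, 0.2, 0.5 → max 0.9
Smallest max regret = 0.9 → Option 4.

laplace → Option 4; minimax regret → Option 4 (agree)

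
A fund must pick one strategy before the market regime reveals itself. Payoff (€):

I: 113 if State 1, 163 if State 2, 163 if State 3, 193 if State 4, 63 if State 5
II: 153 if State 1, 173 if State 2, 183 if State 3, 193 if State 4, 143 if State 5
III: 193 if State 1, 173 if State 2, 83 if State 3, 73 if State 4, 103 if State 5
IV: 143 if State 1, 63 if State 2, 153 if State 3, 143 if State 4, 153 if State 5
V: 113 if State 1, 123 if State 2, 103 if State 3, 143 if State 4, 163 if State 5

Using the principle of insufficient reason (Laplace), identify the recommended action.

II

Row averages: I=139, II=169, III=125, IV=131, V=129
Highest average = 169 → II.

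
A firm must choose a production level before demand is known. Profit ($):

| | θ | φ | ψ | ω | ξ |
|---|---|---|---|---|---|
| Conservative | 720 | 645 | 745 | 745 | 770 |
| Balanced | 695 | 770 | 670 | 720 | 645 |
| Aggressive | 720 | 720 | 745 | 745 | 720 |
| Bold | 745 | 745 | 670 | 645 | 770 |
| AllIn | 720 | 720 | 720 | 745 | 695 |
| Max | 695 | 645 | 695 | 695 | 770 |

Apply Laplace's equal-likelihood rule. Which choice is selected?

Row averages: Conservative=725, Balanced=700, Aggressive=730, Bold=715, AllIn=720, Max=700
Highest average = 730 → Aggressive.

Aggressive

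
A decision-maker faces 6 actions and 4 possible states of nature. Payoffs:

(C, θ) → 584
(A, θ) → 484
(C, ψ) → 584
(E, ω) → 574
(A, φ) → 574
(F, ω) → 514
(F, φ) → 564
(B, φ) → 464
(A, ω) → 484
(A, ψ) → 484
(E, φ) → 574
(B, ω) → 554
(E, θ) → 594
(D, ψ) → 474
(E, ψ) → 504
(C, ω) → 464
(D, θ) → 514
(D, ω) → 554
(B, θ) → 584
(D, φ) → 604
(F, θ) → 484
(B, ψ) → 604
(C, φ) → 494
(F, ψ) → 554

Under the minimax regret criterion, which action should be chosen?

Column bests: θ=594, φ=604, ψ=604, ω=574.
A regrets: 110, 30, 120, 90 → max 120
B regrets: 10, 140, 0, 20 → max 140
C regrets: 10, 110, 20, 110 → max 110
D regrets: 80, 0, 130, 20 → max 130
E regrets: 0, 30, 100, 0 → max 100
F regrets: 110, 40, 50, 60 → max 110
Smallest max regret = 100 → E.

E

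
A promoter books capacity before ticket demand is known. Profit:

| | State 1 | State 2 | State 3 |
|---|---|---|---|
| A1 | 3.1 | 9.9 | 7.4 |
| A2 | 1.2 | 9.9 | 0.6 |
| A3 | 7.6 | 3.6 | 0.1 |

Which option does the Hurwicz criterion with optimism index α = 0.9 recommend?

A1

A1: 0.9·9.9 + 0.1·3.1 = 9.22
A2: 0.9·9.9 + 0.1·0.6 = 8.97
A3: 0.9·7.6 + 0.1·0.1 = 6.85
Highest Hurwicz score = 9.22 → A1.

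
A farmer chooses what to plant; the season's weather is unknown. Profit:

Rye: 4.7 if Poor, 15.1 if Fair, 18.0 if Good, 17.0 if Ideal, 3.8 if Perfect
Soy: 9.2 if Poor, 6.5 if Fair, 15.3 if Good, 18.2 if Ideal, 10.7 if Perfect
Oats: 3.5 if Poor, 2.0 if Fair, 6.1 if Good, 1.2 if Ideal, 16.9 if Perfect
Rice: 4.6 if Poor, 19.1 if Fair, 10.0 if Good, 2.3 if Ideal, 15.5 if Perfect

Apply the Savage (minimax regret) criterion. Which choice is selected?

Soy

Column bests: Poor=9.2, Fair=19.1, Good=18.0, Ideal=18.2, Perfect=16.9.
Rye regrets: 4.5, 4.0, 0.0, 1.2, 13.1 → max 13.1
Soy regrets: 0.0, 12.6, 2.7, 0.0, 6.2 → max 12.6
Oats regrets: 5.7, 17.1, 11.9, 17.0, 0.0 → max 17.1
Rice regrets: 4.6, 0.0, 8.0, 15.9, 1.4 → max 15.9
Smallest max regret = 12.6 → Soy.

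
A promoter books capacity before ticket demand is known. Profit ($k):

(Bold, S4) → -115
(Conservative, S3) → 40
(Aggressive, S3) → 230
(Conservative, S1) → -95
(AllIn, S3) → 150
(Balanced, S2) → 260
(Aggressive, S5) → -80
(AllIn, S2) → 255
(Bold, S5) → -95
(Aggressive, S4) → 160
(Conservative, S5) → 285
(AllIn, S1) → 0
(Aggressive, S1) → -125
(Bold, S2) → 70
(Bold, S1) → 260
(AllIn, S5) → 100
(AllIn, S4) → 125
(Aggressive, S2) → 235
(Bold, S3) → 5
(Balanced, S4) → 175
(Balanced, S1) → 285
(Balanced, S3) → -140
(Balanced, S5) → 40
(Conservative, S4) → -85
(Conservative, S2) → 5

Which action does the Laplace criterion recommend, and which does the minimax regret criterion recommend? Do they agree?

Row averages: Conservative=30, Balanced=124, Aggressive=84, Bold=25, AllIn=126
Highest average = 126 → AllIn.
Column bests: S1=285, S2=260, S3=230, S4=175, S5=285.
Conservative regrets: 380, 255, 190, 260, 0 → max 380
Balanced regrets: 0, 0, 370, 0, 245 → max 370
Aggressive regrets: 410, 25, 0, 15, 365 → max 410
Bold regrets: 25, 190, 225, 290, 380 → max 380
AllIn regrets: 285, 5, 80, 50, 185 → max 285
Smallest max regret = 285 → AllIn.

laplace → AllIn; minimax regret → AllIn (agree)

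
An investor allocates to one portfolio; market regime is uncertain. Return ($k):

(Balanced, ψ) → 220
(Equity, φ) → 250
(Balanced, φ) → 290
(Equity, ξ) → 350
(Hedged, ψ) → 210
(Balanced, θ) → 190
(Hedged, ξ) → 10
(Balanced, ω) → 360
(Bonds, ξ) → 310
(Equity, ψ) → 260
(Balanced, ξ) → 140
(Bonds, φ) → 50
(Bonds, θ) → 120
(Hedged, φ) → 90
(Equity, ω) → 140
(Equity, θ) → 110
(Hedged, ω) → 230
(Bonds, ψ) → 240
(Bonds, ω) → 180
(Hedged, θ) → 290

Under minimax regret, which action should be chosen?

Balanced

Column bests: θ=290, φ=290, ψ=260, ω=360, ξ=350.
Hedged regrets: 0, 200, 50, 130, 340 → max 340
Bonds regrets: 170, 240, 20, 180, 40 → max 240
Balanced regrets: 100, 0, 40, 0, 210 → max 210
Equity regrets: 180, 40, 0, 220, 0 → max 220
Smallest max regret = 210 → Balanced.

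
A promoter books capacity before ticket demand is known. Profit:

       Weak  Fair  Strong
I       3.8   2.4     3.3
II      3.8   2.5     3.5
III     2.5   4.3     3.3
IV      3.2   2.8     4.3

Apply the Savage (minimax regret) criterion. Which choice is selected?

Column bests: Weak=3.8, Fair=4.3, Strong=4.3.
I regrets: 0.0, 1.9, 1.0 → max 1.9
II regrets: 0.0, 1.8, 0.8 → max 1.8
III regrets: 1.3, 0.0, 1.0 → max 1.3
IV regrets: 0.6, 1.5, 0.0 → max 1.5
Smallest max regret = 1.3 → III.

III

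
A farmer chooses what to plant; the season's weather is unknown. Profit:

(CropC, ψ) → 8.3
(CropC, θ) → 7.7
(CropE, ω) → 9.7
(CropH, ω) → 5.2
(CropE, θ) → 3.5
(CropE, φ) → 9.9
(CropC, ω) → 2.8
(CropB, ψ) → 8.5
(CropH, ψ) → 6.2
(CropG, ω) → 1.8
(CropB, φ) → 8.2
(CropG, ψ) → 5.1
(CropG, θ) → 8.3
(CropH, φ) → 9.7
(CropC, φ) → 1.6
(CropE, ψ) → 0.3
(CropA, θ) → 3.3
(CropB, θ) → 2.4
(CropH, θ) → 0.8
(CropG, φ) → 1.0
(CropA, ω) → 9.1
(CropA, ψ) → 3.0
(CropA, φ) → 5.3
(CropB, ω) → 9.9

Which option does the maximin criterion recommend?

CropA

Row minima: CropC=1.6, CropE=0.3, CropG=1.0, CropH=0.8, CropB=2.4, CropA=3.0
Best worst-case = 3.0 → CropA.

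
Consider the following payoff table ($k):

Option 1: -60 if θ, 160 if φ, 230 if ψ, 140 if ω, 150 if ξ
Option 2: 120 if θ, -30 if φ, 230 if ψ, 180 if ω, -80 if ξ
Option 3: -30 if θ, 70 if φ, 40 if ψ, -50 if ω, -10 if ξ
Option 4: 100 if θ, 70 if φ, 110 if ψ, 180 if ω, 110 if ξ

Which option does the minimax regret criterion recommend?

Column bests: θ=120, φ=160, ψ=230, ω=180, ξ=150.
Option 1 regrets: 180, 0, 0, 40, 0 → max 180
Option 2 regrets: 0, 190, 0, 0, 230 → max 230
Option 3 regrets: 150, 90, 190, 230, 160 → max 230
Option 4 regrets: 20, 90, 120, 0, 40 → max 120
Smallest max regret = 120 → Option 4.

Option 4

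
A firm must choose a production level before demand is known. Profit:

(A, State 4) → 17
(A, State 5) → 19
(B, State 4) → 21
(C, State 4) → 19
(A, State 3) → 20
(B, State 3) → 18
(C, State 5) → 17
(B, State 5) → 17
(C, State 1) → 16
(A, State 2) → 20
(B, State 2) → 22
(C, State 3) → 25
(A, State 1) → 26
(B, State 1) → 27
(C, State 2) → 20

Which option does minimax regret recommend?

Column bests: State 1=27, State 2=22, State 3=25, State 4=21, State 5=19.
A regrets: 1, 2, 5, 4, 0 → max 5
B regrets: 0, 0, 7, 0, 2 → max 7
C regrets: 11, 2, 0, 2, 2 → max 11
Smallest max regret = 5 → A.

A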